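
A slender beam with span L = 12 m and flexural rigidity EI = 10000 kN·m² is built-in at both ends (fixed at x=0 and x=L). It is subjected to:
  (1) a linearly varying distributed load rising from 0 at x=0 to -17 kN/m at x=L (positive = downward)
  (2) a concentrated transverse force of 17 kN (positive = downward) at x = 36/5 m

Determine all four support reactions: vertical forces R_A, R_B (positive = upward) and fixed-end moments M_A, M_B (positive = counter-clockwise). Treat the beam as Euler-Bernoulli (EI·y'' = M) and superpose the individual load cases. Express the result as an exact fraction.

Load 1 — triangular load w₀=-17 kN/m (0→w₀ over full span):
  R_A = 3w₀L/20 = 3·(-17)·12/20 = -153/5 kN
  M_A = w₀L²/30 = (-17)·12²/30 = -408/5 kN·m
  R_B = 7w₀L/20 = 7·(-17)·12/20 = -357/5 kN
  M_B = -w₀L²/20 = -(-17)·12²/20 = 612/5 kN·m
Load 2 — point force P=17 kN at a=36/5 m (b=L-a=24/5):
  R_A = Pb²(3a+b)/L³ = 17·(24/5)²·(3·(36/5)+(24/5))/12³ = 748/125 kN
  M_A = Pab²/L² = 17·(36/5)·(24/5)²/12² = 2448/125 kN·m
  R_B = Pa²(a+3b)/L³ = 17·(36/5)²·((36/5)+3·(24/5))/12³ = 1377/125 kN
  M_B = -Pa²b/L² = -17·(36/5)²·(24/5)/12² = -3672/125 kN·m
Superposition: R_A = -3077/125 kN, M_A = -7752/125 kN·m, R_B = -7548/125 kN, M_B = 11628/125 kN·m

R_A = -3077/125 kN, M_A = -7752/125 kN·m, R_B = -7548/125 kN, M_B = 11628/125 kN·m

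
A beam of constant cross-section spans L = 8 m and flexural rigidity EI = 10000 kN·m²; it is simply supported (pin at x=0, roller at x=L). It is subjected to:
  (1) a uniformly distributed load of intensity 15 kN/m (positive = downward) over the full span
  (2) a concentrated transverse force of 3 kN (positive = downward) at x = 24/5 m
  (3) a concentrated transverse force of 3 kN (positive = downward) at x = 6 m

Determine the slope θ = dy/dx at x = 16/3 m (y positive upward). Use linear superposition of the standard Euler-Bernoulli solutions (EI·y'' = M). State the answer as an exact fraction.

Load 1 — uniform load w=15 kN/m over full span:
  θ_1 = -w(L³-6Lx²+4x³)/(24EI) = -15·(8³-6·8·(16/3)²+4·(16/3)³)/(24·10000) = 52/3375 rad
Load 2 — point force P=3 kN at a=24/5 m (b=L-a=16/5):
  θ_2 = -Pa(2L²-6Lx+3x²+a²)/(6LEI)  [x>a] = -3·(24/5)·(2·8²-6·8·(16/3)+3·(16/3)²+(24/5)²)/(6·8·10000) = 46/78125 rad
Load 3 — point force P=3 kN at a=6 m (b=L-a=2):
  θ_3 = -Pb(L²-b²-3x²)/(6LEI)  [x≤a] = -3·2·(8²-2²-3·(16/3)²)/(6·8·10000) = 19/60000 rad
Superposition: θ = Σ θ_i = 1101119/67500000 rad ≈ 0.016313 rad

θ(16/3) = 1101119/67500000 rad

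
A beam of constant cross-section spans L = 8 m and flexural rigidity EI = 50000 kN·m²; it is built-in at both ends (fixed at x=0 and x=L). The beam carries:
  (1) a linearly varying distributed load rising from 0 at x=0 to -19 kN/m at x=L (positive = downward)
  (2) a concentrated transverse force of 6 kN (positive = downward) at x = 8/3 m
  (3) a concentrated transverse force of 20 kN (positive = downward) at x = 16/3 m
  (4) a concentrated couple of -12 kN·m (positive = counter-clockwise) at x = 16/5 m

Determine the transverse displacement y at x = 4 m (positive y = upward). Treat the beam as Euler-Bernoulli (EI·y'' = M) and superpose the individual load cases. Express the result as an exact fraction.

Load 1 — triangular load w₀=-19 kN/m (0→w₀ over full span):
  y_1 = -w₀x²(L-x)²(x+2L)/(120LEI) = -(-19)·4²·(8-4)²·(4+2·8)/(120·8·50000) = 19/9375 m
Load 2 — point force P=6 kN at a=8/3 m (b=L-a=16/3):
  y_2 = -Pa²(L-x)²(3bL-(3b+a)(L-x))/(6L³EI)  [x>a] = -6·(8/3)²·(8-4)²·(3·(16/3)·8-(3·(16/3)+(8/3))·(8-4))/(6·8³·50000) = -4/16875 m
Load 3 — point force P=20 kN at a=16/3 m (b=L-a=8/3):
  y_3 = -Pb²x²(3aL-(3a+b)x)/(6L³EI)  [x≤a] = -20·(8/3)²·4²·(3·(16/3)·8-(3·(16/3)+(8/3))·4)/(6·8³·50000) = -8/10125 m
Load 4 — applied couple M₀=-12 kN·m at a=16/5 m (b=L-a=24/5):
  y_4 = (R_Ax³/6 - M_Ax²/2 - M₀(x-a)²/2)/EI  [x>a] with R_A=-54/25, M_A=-36/25 = ((-54/25)·4³/6 - (-36/25)·4²/2 - (-12)·(4-(16/5))²/2)/50000 = -12/78125 m
Superposition: y = Σ y_i = 5353/6328125 m ≈ 0.000846 m

y(4) = 5353/6328125 m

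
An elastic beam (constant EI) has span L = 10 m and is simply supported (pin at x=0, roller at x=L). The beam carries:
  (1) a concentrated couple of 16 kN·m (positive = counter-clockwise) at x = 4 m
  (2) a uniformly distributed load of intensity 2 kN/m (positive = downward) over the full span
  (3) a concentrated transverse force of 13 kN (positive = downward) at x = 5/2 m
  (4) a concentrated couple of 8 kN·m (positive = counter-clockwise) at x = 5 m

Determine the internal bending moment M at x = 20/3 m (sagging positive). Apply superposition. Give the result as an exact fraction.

M(20/3) = 451/18 kN·m

Load 1 — applied couple M₀=16 kN·m at a=4 m (b=L-a=6):
  M_1 = M₀x/L - M₀  [x>a] = 16·(20/3)/10 - 16 = -16/3 kN·m
Load 2 — uniform load w=2 kN/m over full span:
  M_2 = wx(L-x)/2 = 2·(20/3)·(10-(20/3))/2 = 200/9 kN·m
Load 3 — point force P=13 kN at a=5/2 m (b=L-a=15/2):
  M_3 = Pa(L-x)/L  [x>a] = 13·(5/2)·(10-(20/3))/10 = 65/6 kN·m
Load 4 — applied couple M₀=8 kN·m at a=5 m (b=L-a=5):
  M_4 = M₀x/L - M₀  [x>a] = 8·(20/3)/10 - 8 = -8/3 kN·m
Superposition: M = Σ M_i = 451/18 kN·m ≈ 25.055556 kN·m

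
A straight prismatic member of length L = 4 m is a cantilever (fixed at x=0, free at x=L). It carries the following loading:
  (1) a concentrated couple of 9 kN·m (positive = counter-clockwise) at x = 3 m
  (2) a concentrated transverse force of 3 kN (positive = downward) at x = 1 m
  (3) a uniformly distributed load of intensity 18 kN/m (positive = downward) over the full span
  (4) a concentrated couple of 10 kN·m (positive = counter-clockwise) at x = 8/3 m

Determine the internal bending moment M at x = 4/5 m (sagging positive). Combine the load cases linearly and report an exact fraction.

Load 1 — applied couple M₀=9 kN·m at a=3 m (b=L-a=1):
  M_1 = M₀  [x≤a] = 9 = 9 kN·m
Load 2 — point force P=3 kN at a=1 m (b=L-a=3):
  M_2 = -P(a-x)  [x≤a] = -3·(1-(4/5)) = -3/5 kN·m
Load 3 — uniform load w=18 kN/m over full span:
  M_3 = -w(L-x)²/2 = -18·(4-(4/5))²/2 = -2304/25 kN·m
Load 4 — applied couple M₀=10 kN·m at a=8/3 m (b=L-a=4/3):
  M_4 = M₀  [x≤a] = 10 = 10 kN·m
Superposition: M = Σ M_i = -1844/25 kN·m ≈ -73.760000 kN·m

M(4/5) = -1844/25 kN·m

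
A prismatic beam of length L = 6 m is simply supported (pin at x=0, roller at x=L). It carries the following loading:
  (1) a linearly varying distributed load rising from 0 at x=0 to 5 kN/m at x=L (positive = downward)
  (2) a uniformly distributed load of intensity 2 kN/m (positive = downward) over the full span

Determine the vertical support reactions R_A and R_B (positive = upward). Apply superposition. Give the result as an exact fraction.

R_A = 11 kN, R_B = 16 kN

Load 1 — triangular load w₀=5 kN/m (0→w₀ over full span):
  R_A = w₀L/6 = 5·6/6 = 5 kN
  R_B = w₀L/3 = 5·6/3 = 10 kN
Load 2 — uniform load w=2 kN/m over full span:
  R_A = wL/2 = 2·6/2 = 6 kN
  R_B = wL/2 = 2·6/2 = 6 kN
Superposition: R_A = 11 kN, R_B = 16 kN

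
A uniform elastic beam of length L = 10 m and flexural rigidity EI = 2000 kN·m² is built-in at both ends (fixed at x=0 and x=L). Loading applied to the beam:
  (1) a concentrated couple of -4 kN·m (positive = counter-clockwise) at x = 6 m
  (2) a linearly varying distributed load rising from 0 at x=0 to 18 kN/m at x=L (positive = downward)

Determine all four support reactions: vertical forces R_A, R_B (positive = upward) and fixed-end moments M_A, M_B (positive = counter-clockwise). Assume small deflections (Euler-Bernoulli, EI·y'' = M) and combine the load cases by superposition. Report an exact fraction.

R_A = 3303/125 kN, M_A = 1468/25 kN·m, R_B = 7947/125 kN, M_B = -2262/25 kN·m

Load 1 — applied couple M₀=-4 kN·m at a=6 m (b=L-a=4):
  R_A = 6M₀ab/L³ = 6·(-4)·6·4/10³ = -72/125 kN
  M_A = M₀b(2a-b)/L² = (-4)·4·(2·6-4)/10² = -32/25 kN·m
  R_B = -6M₀ab/L³ = -6·(-4)·6·4/10³ = 72/125 kN
  M_B = M₀a(2b-a)/L² = (-4)·6·(2·4-6)/10² = -12/25 kN·m
Load 2 — triangular load w₀=18 kN/m (0→w₀ over full span):
  R_A = 3w₀L/20 = 3·18·10/20 = 27 kN
  M_A = w₀L²/30 = 18·10²/30 = 60 kN·m
  R_B = 7w₀L/20 = 7·18·10/20 = 63 kN
  M_B = -w₀L²/20 = -18·10²/20 = -90 kN·m
Superposition: R_A = 3303/125 kN, M_A = 1468/25 kN·m, R_B = 7947/125 kN, M_B = -2262/25 kN·m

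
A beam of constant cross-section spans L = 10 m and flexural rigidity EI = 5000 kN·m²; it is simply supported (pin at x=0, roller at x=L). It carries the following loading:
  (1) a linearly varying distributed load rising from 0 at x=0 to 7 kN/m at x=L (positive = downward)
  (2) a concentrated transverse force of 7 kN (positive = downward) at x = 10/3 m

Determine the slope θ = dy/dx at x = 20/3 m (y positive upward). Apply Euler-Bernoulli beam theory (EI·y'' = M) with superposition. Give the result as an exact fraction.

θ(20/3) = 847/48600 rad

Load 1 — triangular load w₀=7 kN/m (0→w₀ over full span):
  θ_1 = -w₀(7L⁴-30L²x²+15x⁴)/(360LEI) = -7·(7·10⁴-30·10²·(20/3)²+15·(20/3)⁴)/(360·10·5000) = 637/48600 rad
Load 2 — point force P=7 kN at a=10/3 m (b=L-a=20/3):
  θ_2 = -Pa(2L²-6Lx+3x²+a²)/(6LEI)  [x>a] = -7·(10/3)·(2·10²-6·10·(20/3)+3·(20/3)²+(10/3)²)/(6·10·5000) = 7/1620 rad
Superposition: θ = Σ θ_i = 847/48600 rad ≈ 0.017428 rad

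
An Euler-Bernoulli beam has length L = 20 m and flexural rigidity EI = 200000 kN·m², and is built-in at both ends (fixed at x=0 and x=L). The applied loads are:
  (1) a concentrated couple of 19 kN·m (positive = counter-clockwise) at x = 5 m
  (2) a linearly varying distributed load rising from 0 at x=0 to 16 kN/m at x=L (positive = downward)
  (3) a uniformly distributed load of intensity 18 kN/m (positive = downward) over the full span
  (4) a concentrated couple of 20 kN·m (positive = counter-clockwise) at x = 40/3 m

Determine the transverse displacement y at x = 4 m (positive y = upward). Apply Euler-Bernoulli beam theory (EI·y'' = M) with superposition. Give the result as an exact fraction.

Load 1 — applied couple M₀=19 kN·m at a=5 m (b=L-a=15):
  y_1 = (R_Ax³/6 - M_Ax²/2)/EI  [x≤a] with R_A=171/160, M_A=-57/16 = ((171/160)·4³/6 - (-57/16)·4²/2)/200000 = 399/2000000 m
Load 2 — triangular load w₀=16 kN/m (0→w₀ over full span):
  y_2 = -w₀x²(L-x)²(x+2L)/(120LEI) = -16·4²·(20-4)²·(4+2·20)/(120·20·200000) = -1408/234375 m
Load 3 — uniform load w=18 kN/m over full span:
  y_3 = -wx²(L-x)²/(24EI) = -18·4²·(20-4)²/(24·200000) = -48/3125 m
Load 4 — applied couple M₀=20 kN·m at a=40/3 m (b=L-a=20/3):
  y_4 = (R_Ax³/6 - M_Ax²/2)/EI  [x≤a] with R_A=4/3, M_A=20/3 = ((4/3)·4³/6 - (20/3)·4²/2)/200000 = -11/56250 m
Superposition: y = Σ y_i = -1922717/90000000 m ≈ -0.021364 m

y(4) = -1922717/90000000 m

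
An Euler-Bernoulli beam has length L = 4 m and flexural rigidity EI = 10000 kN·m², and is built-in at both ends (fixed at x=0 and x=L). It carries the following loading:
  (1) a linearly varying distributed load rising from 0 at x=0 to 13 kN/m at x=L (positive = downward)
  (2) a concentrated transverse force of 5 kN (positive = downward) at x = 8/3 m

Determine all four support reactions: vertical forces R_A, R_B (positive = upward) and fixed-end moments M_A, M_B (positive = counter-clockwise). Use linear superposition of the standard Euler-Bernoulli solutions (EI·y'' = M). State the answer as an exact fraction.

R_A = 1228/135 kN, M_A = 1136/135 kN·m, R_B = 2957/135 kN, M_B = -1804/135 kN·m

Load 1 — triangular load w₀=13 kN/m (0→w₀ over full span):
  R_A = 3w₀L/20 = 3·13·4/20 = 39/5 kN
  M_A = w₀L²/30 = 13·4²/30 = 104/15 kN·m
  R_B = 7w₀L/20 = 7·13·4/20 = 91/5 kN
  M_B = -w₀L²/20 = -13·4²/20 = -52/5 kN·m
Load 2 — point force P=5 kN at a=8/3 m (b=L-a=4/3):
  R_A = Pb²(3a+b)/L³ = 5·(4/3)²·(3·(8/3)+(4/3))/4³ = 35/27 kN
  M_A = Pab²/L² = 5·(8/3)·(4/3)²/4² = 40/27 kN·m
  R_B = Pa²(a+3b)/L³ = 5·(8/3)²·((8/3)+3·(4/3))/4³ = 100/27 kN
  M_B = -Pa²b/L² = -5·(8/3)²·(4/3)/4² = -80/27 kN·m
Superposition: R_A = 1228/135 kN, M_A = 1136/135 kN·m, R_B = 2957/135 kN, M_B = -1804/135 kN·m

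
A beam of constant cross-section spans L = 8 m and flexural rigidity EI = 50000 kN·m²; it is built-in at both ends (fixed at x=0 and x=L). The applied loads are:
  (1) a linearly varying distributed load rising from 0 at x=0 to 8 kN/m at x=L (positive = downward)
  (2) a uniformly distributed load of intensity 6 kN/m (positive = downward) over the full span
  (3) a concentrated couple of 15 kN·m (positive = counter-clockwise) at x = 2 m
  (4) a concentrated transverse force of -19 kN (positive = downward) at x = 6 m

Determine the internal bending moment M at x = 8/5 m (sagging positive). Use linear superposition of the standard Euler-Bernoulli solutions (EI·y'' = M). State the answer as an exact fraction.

M(8/5) = 29359/6000 kN·m

Load 1 — triangular load w₀=8 kN/m (0→w₀ over full span):
  M_1 = 3w₀Lx/20 - w₀L²/30 - w₀x³/(6L) = 3·8·8·(8/5)/20 - 8·8²/30 - 8·(8/5)³/(6·8) = -896/375 kN·m
Load 2 — uniform load w=6 kN/m over full span:
  M_2 = wLx/2 - wL²/12 - wx²/2 = 6·8·(8/5)/2 - 6·8²/12 - 6·(8/5)²/2 = -32/25 kN·m
Load 3 — applied couple M₀=15 kN·m at a=2 m (b=L-a=6):
  M_3 = R_Ax - M_A  [x≤a] with R_A=135/64, M_A=-45/16 = (135/64)·(8/5) - (-45/16) = 99/16 kN·m
Load 4 — point force P=-19 kN at a=6 m (b=L-a=2):
  M_4 = Pb²(3a+b)x/L³ - Pab²/L²  [x≤a] = (-19)·2²·(3·6+2)·(8/5)/8³ - (-19)·6·2²/8² = 19/8 kN·m
Superposition: M = Σ M_i = 29359/6000 kN·m ≈ 4.893167 kN·m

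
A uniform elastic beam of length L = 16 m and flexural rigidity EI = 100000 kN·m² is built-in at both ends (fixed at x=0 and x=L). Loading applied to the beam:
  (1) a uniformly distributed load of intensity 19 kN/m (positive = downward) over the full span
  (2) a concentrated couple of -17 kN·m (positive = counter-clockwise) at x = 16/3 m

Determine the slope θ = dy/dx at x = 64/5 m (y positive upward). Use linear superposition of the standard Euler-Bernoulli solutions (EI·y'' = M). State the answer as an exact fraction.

θ(64/5) = 4949/781250 rad

Load 1 — uniform load w=19 kN/m over full span:
  θ_1 = -wx(L-x)(L-2x)/(12EI) = -19·(64/5)·(16-(64/5))·(16-2·(64/5))/(12·100000) = 2432/390625 rad
Load 2 — applied couple M₀=-17 kN·m at a=16/3 m (b=L-a=32/3):
  θ_2 = (R_Ax²/2 - M_Ax - M₀(x-a))/EI  [x>a] with R_A=-17/12, M_A=0 = ((-17/12)·(64/5)²/2 - 0·(64/5) - (-17)·((64/5)-(16/3)))/100000 = 17/156250 rad
Superposition: θ = Σ θ_i = 4949/781250 rad ≈ 0.006335 rad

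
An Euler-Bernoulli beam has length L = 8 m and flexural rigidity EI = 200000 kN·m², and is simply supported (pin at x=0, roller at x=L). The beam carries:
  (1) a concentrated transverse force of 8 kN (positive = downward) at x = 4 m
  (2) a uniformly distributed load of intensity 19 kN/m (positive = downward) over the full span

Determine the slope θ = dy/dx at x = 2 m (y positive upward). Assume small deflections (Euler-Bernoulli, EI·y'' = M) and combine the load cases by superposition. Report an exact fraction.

θ(2) = -227/150000 rad

Load 1 — point force P=8 kN at a=4 m (b=L-a=4):
  θ_1 = -Pb(L²-b²-3x²)/(6LEI)  [x≤a] = -8·4·(8²-4²-3·2²)/(6·8·200000) = -3/25000 rad
Load 2 — uniform load w=19 kN/m over full span:
  θ_2 = -w(L³-6Lx²+4x³)/(24EI) = -19·(8³-6·8·2²+4·2³)/(24·200000) = -209/150000 rad
Superposition: θ = Σ θ_i = -227/150000 rad ≈ -0.001513 rad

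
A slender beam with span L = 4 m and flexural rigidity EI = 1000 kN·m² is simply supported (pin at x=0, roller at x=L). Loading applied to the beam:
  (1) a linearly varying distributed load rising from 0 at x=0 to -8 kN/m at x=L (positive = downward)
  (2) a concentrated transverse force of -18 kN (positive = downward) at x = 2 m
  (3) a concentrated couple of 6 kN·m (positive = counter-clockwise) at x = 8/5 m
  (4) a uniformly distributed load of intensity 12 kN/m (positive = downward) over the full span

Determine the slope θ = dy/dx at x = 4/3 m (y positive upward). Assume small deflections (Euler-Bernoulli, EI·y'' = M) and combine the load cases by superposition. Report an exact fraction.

θ(4/3) = 5237/3037500 rad

Load 1 — triangular load w₀=-8 kN/m (0→w₀ over full span):
  θ_1 = -w₀(7L⁴-30L²x²+15x⁴)/(360LEI) = -(-8)·(7·4⁴-30·4²·(4/3)²+15·(4/3)⁴)/(360·4·1000) = 832/151875 rad
Load 2 — point force P=-18 kN at a=2 m (b=L-a=2):
  θ_2 = -Pb(L²-b²-3x²)/(6LEI)  [x≤a] = -(-18)·2·(4²-2²-3·(4/3)²)/(6·4·1000) = 1/100 rad
Load 3 — applied couple M₀=6 kN·m at a=8/5 m (b=L-a=12/5):
  θ_3 = (M₀x²/(2L)+C₁)/EI  [x≤a] with C₁=M₀(3b²-L²)/(6L)=8/25 = (6·(4/3)²/(2·4)+(8/25))/1000 = 31/18750 rad
Load 4 — uniform load w=12 kN/m over full span:
  θ_4 = -w(L³-6Lx²+4x³)/(24EI) = -12·(4³-6·4·(4/3)²+4·(4/3)³)/(24·1000) = -52/3375 rad
Superposition: θ = Σ θ_i = 5237/3037500 rad ≈ 0.001724 rad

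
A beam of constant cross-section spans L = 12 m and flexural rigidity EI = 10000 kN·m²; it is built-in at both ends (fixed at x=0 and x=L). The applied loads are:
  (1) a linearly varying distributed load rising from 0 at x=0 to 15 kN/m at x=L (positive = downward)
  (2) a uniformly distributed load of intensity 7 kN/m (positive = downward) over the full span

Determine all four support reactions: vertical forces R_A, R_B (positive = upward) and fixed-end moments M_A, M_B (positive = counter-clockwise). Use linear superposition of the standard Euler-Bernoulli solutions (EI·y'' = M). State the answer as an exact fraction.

Load 1 — triangular load w₀=15 kN/m (0→w₀ over full span):
  R_A = 3w₀L/20 = 3·15·12/20 = 27 kN
  M_A = w₀L²/30 = 15·12²/30 = 72 kN·m
  R_B = 7w₀L/20 = 7·15·12/20 = 63 kN
  M_B = -w₀L²/20 = -15·12²/20 = -108 kN·m
Load 2 — uniform load w=7 kN/m over full span:
  R_A = wL/2 = 7·12/2 = 42 kN
  M_A = wL²/12 = 7·12²/12 = 84 kN·m
  R_B = wL/2 = 7·12/2 = 42 kN
  M_B = -wL²/12 = -7·12²/12 = -84 kN·m
Superposition: R_A = 69 kN, M_A = 156 kN·m, R_B = 105 kN, M_B = -192 kN·m

R_A = 69 kN, M_A = 156 kN·m, R_B = 105 kN, M_B = -192 kN·m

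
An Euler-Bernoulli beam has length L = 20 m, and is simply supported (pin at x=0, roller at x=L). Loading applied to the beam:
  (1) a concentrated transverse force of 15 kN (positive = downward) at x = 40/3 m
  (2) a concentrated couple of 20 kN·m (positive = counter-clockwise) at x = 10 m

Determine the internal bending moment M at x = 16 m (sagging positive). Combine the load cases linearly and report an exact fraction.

Load 1 — point force P=15 kN at a=40/3 m (b=L-a=20/3):
  M_1 = Pa(L-x)/L  [x>a] = 15·(40/3)·(20-16)/20 = 40 kN·m
Load 2 — applied couple M₀=20 kN·m at a=10 m (b=L-a=10):
  M_2 = M₀x/L - M₀  [x>a] = 20·16/20 - 20 = -4 kN·m
Superposition: M = Σ M_i = 36 kN·m ≈ 36.000000 kN·m

M(16) = 36 kN·m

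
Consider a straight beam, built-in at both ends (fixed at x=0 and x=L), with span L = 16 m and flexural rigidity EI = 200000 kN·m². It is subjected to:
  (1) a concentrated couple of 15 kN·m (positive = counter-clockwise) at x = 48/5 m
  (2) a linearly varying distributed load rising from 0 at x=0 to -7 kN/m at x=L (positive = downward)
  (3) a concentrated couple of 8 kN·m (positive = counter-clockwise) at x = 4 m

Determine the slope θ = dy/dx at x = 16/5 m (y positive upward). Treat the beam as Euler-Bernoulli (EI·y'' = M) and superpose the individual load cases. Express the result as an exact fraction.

Load 1 — applied couple M₀=15 kN·m at a=48/5 m (b=L-a=32/5):
  θ_1 = (R_Ax²/2 - M_Ax)/EI  [x≤a] with R_A=27/20, M_A=24/5 = ((27/20)·(16/5)²/2 - (24/5)·(16/5))/200000 = -33/781250 rad
Load 2 — triangular load w₀=-7 kN/m (0→w₀ over full span):
  θ_2 = -w₀(2x(L-x)(L-2x)(x+2L)+x²(L-x)²)/(120LEI) = -(-7)·(2·(16/5)·(16-(16/5))·(16-2·(16/5))·((16/5)+2·16)+(16/5)²·(16-(16/5))²)/(120·16·200000) = 3136/5859375 rad
Load 3 — applied couple M₀=8 kN·m at a=4 m (b=L-a=12):
  θ_3 = (R_Ax²/2 - M_Ax)/EI  [x≤a] with R_A=9/16, M_A=-3/2 = ((9/16)·(16/5)²/2 - (-3/2)·(16/5))/200000 = 3/78125 rad
Superposition: θ = Σ θ_i = 6227/11718750 rad ≈ 0.000531 rad

θ(16/5) = 6227/11718750 rad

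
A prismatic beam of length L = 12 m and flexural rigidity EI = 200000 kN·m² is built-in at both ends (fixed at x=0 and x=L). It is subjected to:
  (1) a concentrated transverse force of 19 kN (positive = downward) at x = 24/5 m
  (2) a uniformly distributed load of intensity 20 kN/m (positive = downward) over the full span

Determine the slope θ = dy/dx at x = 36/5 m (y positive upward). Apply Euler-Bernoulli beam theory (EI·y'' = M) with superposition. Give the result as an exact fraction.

Load 1 — point force P=19 kN at a=24/5 m (b=L-a=36/5):
  θ_1 = Pa²(L-x)(2bL-(3b+a)(L-x))/(2L³EI)  [x>a] = 19·(24/5)²·(12-(36/5))·(2·(36/5)·12-(3·(36/5)+(24/5))·(12-(36/5)))/(2·12³·200000) = 1368/9765625 rad
Load 2 — uniform load w=20 kN/m over full span:
  θ_2 = -wx(L-x)(L-2x)/(12EI) = -20·(36/5)·(12-(36/5))·(12-2·(36/5))/(12·200000) = 54/78125 rad
Superposition: θ = Σ θ_i = 8118/9765625 rad ≈ 0.000831 rad

θ(36/5) = 8118/9765625 rad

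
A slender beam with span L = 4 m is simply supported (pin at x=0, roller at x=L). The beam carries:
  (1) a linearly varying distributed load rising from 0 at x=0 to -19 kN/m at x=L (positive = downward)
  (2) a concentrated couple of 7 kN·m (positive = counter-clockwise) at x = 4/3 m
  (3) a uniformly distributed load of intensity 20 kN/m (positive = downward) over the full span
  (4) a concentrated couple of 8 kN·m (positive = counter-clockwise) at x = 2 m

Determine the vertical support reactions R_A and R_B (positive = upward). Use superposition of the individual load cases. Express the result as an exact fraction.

R_A = 373/12 kN, R_B = 131/12 kN

Load 1 — triangular load w₀=-19 kN/m (0→w₀ over full span):
  R_A = w₀L/6 = (-19)·4/6 = -38/3 kN
  R_B = w₀L/3 = (-19)·4/3 = -76/3 kN
Load 2 — applied couple M₀=7 kN·m at a=4/3 m (b=L-a=8/3):
  R_A = M₀/L = 7/4 kN
  R_B = -M₀/L = -7/4 kN
Load 3 — uniform load w=20 kN/m over full span:
  R_A = wL/2 = 20·4/2 = 40 kN
  R_B = wL/2 = 20·4/2 = 40 kN
Load 4 — applied couple M₀=8 kN·m at a=2 m (b=L-a=2):
  R_A = M₀/L = 8/4 = 2 kN
  R_B = -M₀/L = -8/4 = -2 kN
Superposition: R_A = 373/12 kN, R_B = 131/12 kN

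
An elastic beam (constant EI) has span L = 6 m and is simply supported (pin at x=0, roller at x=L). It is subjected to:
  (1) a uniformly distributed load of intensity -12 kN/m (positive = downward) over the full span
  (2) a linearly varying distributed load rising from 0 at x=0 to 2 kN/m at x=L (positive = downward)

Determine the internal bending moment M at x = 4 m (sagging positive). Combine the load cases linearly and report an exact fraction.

M(4) = -392/9 kN·m

Load 1 — uniform load w=-12 kN/m over full span:
  M_1 = wx(L-x)/2 = (-12)·4·(6-4)/2 = -48 kN·m
Load 2 — triangular load w₀=2 kN/m (0→w₀ over full span):
  M_2 = w₀Lx/6 - w₀x³/(6L) = 2·6·4/6 - 2·4³/(6·6) = 40/9 kN·m
Superposition: M = Σ M_i = -392/9 kN·m ≈ -43.555556 kN·m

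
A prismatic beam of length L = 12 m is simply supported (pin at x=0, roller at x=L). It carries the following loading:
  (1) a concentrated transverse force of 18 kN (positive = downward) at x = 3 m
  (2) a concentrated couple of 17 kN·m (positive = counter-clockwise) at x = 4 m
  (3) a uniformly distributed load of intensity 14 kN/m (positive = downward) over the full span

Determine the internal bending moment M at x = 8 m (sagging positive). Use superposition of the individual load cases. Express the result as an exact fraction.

M(8) = 709/3 kN·m

Load 1 — point force P=18 kN at a=3 m (b=L-a=9):
  M_1 = Pa(L-x)/L  [x>a] = 18·3·(12-8)/12 = 18 kN·m
Load 2 — applied couple M₀=17 kN·m at a=4 m (b=L-a=8):
  M_2 = M₀x/L - M₀  [x>a] = 17·8/12 - 17 = -17/3 kN·m
Load 3 — uniform load w=14 kN/m over full span:
  M_3 = wx(L-x)/2 = 14·8·(12-8)/2 = 224 kN·m
Superposition: M = Σ M_i = 709/3 kN·m ≈ 236.333333 kN·m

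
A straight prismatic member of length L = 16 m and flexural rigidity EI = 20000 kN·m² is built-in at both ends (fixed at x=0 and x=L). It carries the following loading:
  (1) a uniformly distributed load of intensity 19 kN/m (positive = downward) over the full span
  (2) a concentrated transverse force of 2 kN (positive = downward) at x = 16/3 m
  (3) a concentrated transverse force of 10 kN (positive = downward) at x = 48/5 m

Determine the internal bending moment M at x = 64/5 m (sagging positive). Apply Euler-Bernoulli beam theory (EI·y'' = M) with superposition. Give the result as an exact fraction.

Load 1 — uniform load w=19 kN/m over full span:
  M_1 = wLx/2 - wL²/12 - wx²/2 = 19·16·(64/5)/2 - 19·16²/12 - 19·(64/5)²/2 = -1216/75 kN·m
Load 2 — point force P=2 kN at a=16/3 m (b=L-a=32/3):
  M_2 = Pa²(a+3b)(L-x)/L³ - Pa²b/L²  [x>a] = 2·(16/3)²·((16/3)+3·(32/3))·(16-(64/5))/16³ - 2·(16/3)²·(32/3)/16² = -32/45 kN·m
Load 3 — point force P=10 kN at a=48/5 m (b=L-a=32/5):
  M_3 = Pa²(a+3b)(L-x)/L³ - Pa²b/L²  [x>a] = 10·(48/5)²·((48/5)+3·(32/5))·(16-(64/5))/16³ - 10·(48/5)²·(32/5)/16² = -288/125 kN·m
Superposition: M = Σ M_i = -21632/1125 kN·m ≈ -19.228444 kN·m

M(64/5) = -21632/1125 kN·m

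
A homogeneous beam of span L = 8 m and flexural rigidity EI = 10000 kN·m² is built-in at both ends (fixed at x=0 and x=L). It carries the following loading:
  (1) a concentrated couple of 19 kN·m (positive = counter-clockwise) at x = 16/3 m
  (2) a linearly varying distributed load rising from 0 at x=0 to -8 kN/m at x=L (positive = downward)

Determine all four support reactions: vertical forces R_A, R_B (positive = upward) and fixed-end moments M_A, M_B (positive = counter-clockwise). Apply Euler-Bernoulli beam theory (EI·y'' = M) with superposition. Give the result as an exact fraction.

R_A = -193/30 kN, M_A = -161/15 kN·m, R_B = -767/30 kN, M_B = 128/5 kN·m

Load 1 — applied couple M₀=19 kN·m at a=16/3 m (b=L-a=8/3):
  R_A = 6M₀ab/L³ = 6·19·(16/3)·(8/3)/8³ = 19/6 kN
  M_A = M₀b(2a-b)/L² = 19·(8/3)·(2·(16/3)-(8/3))/8² = 19/3 kN·m
  R_B = -6M₀ab/L³ = -6·19·(16/3)·(8/3)/8³ = -19/6 kN
  M_B = M₀a(2b-a)/L² = 19·(16/3)·(2·(8/3)-(16/3))/8² = 0 kN·m
Load 2 — triangular load w₀=-8 kN/m (0→w₀ over full span):
  R_A = 3w₀L/20 = 3·(-8)·8/20 = -48/5 kN
  M_A = w₀L²/30 = (-8)·8²/30 = -256/15 kN·m
  R_B = 7w₀L/20 = 7·(-8)·8/20 = -112/5 kN
  M_B = -w₀L²/20 = -(-8)·8²/20 = 128/5 kN·m
Superposition: R_A = -193/30 kN, M_A = -161/15 kN·m, R_B = -767/30 kN, M_B = 128/5 kN·m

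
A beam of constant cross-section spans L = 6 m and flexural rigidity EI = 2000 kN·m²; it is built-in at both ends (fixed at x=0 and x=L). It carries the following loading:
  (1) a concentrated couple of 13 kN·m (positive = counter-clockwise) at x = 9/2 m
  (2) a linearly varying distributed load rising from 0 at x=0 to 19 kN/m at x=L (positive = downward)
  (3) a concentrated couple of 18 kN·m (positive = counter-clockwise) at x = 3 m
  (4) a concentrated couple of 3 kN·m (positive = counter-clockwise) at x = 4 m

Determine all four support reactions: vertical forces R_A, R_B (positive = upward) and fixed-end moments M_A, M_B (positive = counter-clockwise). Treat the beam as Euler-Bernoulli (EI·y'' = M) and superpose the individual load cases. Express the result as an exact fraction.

R_A = 5929/240 kN, M_A = 2589/80 kN·m, R_B = 7751/240 kN, M_B = -2571/80 kN·m

Load 1 — applied couple M₀=13 kN·m at a=9/2 m (b=L-a=3/2):
  R_A = 6M₀ab/L³ = 6·13·(9/2)·(3/2)/6³ = 39/16 kN
  M_A = M₀b(2a-b)/L² = 13·(3/2)·(2·(9/2)-(3/2))/6² = 65/16 kN·m
  R_B = -6M₀ab/L³ = -6·13·(9/2)·(3/2)/6³ = -39/16 kN
  M_B = M₀a(2b-a)/L² = 13·(9/2)·(2·(3/2)-(9/2))/6² = -39/16 kN·m
Load 2 — triangular load w₀=19 kN/m (0→w₀ over full span):
  R_A = 3w₀L/20 = 3·19·6/20 = 171/10 kN
  M_A = w₀L²/30 = 19·6²/30 = 114/5 kN·m
  R_B = 7w₀L/20 = 7·19·6/20 = 399/10 kN
  M_B = -w₀L²/20 = -19·6²/20 = -171/5 kN·m
Load 3 — applied couple M₀=18 kN·m at a=3 m (b=L-a=3):
  R_A = 6M₀ab/L³ = 6·18·3·3/6³ = 9/2 kN
  M_A = M₀b(2a-b)/L² = 18·3·(2·3-3)/6² = 9/2 kN·m
  R_B = -6M₀ab/L³ = -6·18·3·3/6³ = -9/2 kN
  M_B = M₀a(2b-a)/L² = 18·3·(2·3-3)/6² = 9/2 kN·m
Load 4 — applied couple M₀=3 kN·m at a=4 m (b=L-a=2):
  R_A = 6M₀ab/L³ = 6·3·4·2/6³ = 2/3 kN
  M_A = M₀b(2a-b)/L² = 3·2·(2·4-2)/6² = 1 kN·m
  R_B = -6M₀ab/L³ = -6·3·4·2/6³ = -2/3 kN
  M_B = M₀a(2b-a)/L² = 3·4·(2·2-4)/6² = 0 kN·m
Superposition: R_A = 5929/240 kN, M_A = 2589/80 kN·m, R_B = 7751/240 kN, M_B = -2571/80 kN·m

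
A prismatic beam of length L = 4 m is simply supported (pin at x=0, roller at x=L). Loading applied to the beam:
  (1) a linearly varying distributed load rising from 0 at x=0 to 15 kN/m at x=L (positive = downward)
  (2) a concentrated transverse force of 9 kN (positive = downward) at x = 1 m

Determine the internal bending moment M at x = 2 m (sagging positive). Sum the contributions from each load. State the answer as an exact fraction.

Load 1 — triangular load w₀=15 kN/m (0→w₀ over full span):
  M_1 = w₀Lx/6 - w₀x³/(6L) = 15·4·2/6 - 15·2³/(6·4) = 15 kN·m
Load 2 — point force P=9 kN at a=1 m (b=L-a=3):
  M_2 = Pa(L-x)/L  [x>a] = 9·1·(4-2)/4 = 9/2 kN·m
Superposition: M = Σ M_i = 39/2 kN·m ≈ 19.500000 kN·m

M(2) = 39/2 kN·m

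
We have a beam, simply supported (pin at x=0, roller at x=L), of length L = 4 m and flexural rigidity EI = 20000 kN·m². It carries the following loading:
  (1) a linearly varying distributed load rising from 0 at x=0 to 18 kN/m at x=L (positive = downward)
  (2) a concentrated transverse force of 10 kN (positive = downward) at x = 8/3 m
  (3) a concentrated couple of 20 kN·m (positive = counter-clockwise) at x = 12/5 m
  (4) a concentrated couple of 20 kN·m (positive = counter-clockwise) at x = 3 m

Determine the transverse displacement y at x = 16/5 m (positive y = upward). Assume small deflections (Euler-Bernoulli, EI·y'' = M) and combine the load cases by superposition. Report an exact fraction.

Load 1 — triangular load w₀=18 kN/m (0→w₀ over full span):
  y_1 = -w₀x(7L⁴-10L²x²+3x⁴)/(360LEI) = -18·(16/5)·(7·4⁴-10·4²·(16/5)²+3·(16/5)⁴)/(360·4·20000) = -9144/9765625 m
Load 2 — point force P=10 kN at a=8/3 m (b=L-a=4/3):
  y_2 = -Pa(L-x)(2Lx-a²-x²)/(6LEI)  [x>a] = -10·(8/3)·(4-(16/5))·(2·4·(16/5)-(8/3)²-(16/5)²)/(6·4·20000) = -464/1265625 m
Load 3 — applied couple M₀=20 kN·m at a=12/5 m (b=L-a=8/5):
  y_3 = (M₀x³/(6L)-M₀(x-a)²/2+C₁x)/EI  [x>a] with C₁=M₀(3b²-L²)/(6L)=-104/15 = (20·(16/5)³/(6·4)-20·((16/5)-(12/5))²/2+(-104/15)·(16/5))/20000 = -1/15625 m
Load 4 — applied couple M₀=20 kN·m at a=3 m (b=L-a=1):
  y_4 = (M₀x³/(6L)-M₀(x-a)²/2+C₁x)/EI  [x>a] with C₁=M₀(3b²-L²)/(6L)=-65/6 = (20·(16/5)³/(6·4)-20·((16/5)-3)²/2+(-65/6)·(16/5))/20000 = -97/250000 m
Superposition: y = Σ y_i = -22211249/12656250000 m ≈ -0.001755 m

y(16/5) = -22211249/12656250000 m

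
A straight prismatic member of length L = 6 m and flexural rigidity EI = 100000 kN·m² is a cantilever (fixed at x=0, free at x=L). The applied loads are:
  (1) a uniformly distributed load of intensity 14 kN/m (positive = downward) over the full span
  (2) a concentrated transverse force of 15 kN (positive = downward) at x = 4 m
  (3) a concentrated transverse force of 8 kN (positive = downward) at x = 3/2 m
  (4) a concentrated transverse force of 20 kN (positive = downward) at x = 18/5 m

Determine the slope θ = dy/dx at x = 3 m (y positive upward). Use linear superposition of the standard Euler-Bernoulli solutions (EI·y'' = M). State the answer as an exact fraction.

Load 1 — uniform load w=14 kN/m over full span:
  θ_1 = -wx(x²-3Lx+3L²)/(6EI) = -14·3·(3²-3·6·3+3·6²)/(6·100000) = -441/100000 rad
Load 2 — point force P=15 kN at a=4 m (b=L-a=2):
  θ_2 = -Px(2a-x)/(2EI)  [x≤a] = -15·3·(2·4-3)/(2·100000) = -9/8000 rad
Load 3 — point force P=8 kN at a=3/2 m (b=L-a=9/2):
  θ_3 = -Pa²/(2EI)  [x>a] = -8·(3/2)²/(2·100000) = -9/100000 rad
Load 4 — point force P=20 kN at a=18/5 m (b=L-a=12/5):
  θ_4 = -Px(2a-x)/(2EI)  [x≤a] = -20·3·(2·(18/5)-3)/(2·100000) = -63/50000 rad
Superposition: θ = Σ θ_i = -1377/200000 rad ≈ -0.006885 rad

θ(3) = -1377/200000 rad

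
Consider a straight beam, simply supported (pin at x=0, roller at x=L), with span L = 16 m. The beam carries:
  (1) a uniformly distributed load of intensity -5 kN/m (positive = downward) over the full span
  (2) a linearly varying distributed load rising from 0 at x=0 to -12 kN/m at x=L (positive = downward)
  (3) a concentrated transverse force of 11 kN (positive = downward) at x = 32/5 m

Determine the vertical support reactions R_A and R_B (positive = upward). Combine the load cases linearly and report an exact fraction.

R_A = -327/5 kN, R_B = -498/5 kN

Load 1 — uniform load w=-5 kN/m over full span:
  R_A = wL/2 = (-5)·16/2 = -40 kN
  R_B = wL/2 = (-5)·16/2 = -40 kN
Load 2 — triangular load w₀=-12 kN/m (0→w₀ over full span):
  R_A = w₀L/6 = (-12)·16/6 = -32 kN
  R_B = w₀L/3 = (-12)·16/3 = -64 kN
Load 3 — point force P=11 kN at a=32/5 m (b=L-a=48/5):
  R_A = Pb/L = 11·(48/5)/16 = 33/5 kN
  R_B = Pa/L = 11·(32/5)/16 = 22/5 kN
Superposition: R_A = -327/5 kN, R_B = -498/5 kN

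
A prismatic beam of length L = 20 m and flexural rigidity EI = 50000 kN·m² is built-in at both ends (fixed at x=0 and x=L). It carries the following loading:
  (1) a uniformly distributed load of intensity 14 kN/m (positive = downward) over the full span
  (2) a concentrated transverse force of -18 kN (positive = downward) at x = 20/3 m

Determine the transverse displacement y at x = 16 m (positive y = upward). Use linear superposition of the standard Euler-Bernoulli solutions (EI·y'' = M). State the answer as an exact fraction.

Load 1 — uniform load w=14 kN/m over full span:
  y_1 = -wx²(L-x)²/(24EI) = -14·16²·(20-16)²/(24·50000) = -448/9375 m
Load 2 — point force P=-18 kN at a=20/3 m (b=L-a=40/3):
  y_2 = -Pa²(L-x)²(3bL-(3b+a)(L-x))/(6L³EI)  [x>a] = -(-18)·(20/3)²·(20-16)²·(3·(40/3)·20-(3·(40/3)+(20/3))·(20-16))/(6·20³·50000) = 92/28125 m
Superposition: y = Σ y_i = -1252/28125 m ≈ -0.044516 m

y(16) = -1252/28125 m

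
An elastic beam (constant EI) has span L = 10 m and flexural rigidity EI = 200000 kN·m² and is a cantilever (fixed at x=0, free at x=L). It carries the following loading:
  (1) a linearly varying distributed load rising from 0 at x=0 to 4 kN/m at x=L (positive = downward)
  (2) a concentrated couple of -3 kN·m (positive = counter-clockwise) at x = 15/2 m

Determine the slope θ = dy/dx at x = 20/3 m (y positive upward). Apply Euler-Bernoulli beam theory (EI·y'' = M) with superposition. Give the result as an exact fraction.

Load 1 — triangular load w₀=4 kN/m (0→w₀ over full span):
  θ_1 = (w₀Lx²/4-w₀L²x/3-w₀x⁴/(24L))/EI = (4·10·(20/3)²/4-4·10²·(20/3)/3-4·(20/3)⁴/(24·10))/200000 = -29/12150 rad
Load 2 — applied couple M₀=-3 kN·m at a=15/2 m (b=L-a=5/2):
  θ_2 = M₀x/EI  [x≤a] = (-3)·(20/3)/200000 = -1/10000 rad
Superposition: θ = Σ θ_i = -6043/2430000 rad ≈ -0.002487 rad

θ(20/3) = -6043/2430000 rad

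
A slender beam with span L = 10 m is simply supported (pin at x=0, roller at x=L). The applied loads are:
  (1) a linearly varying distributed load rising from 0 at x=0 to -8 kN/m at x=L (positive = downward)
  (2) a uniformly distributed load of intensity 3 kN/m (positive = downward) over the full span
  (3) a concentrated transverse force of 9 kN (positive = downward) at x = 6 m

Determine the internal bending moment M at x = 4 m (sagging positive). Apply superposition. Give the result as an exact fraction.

M(4) = 28/5 kN·m

Load 1 — triangular load w₀=-8 kN/m (0→w₀ over full span):
  M_1 = w₀Lx/6 - w₀x³/(6L) = (-8)·10·4/6 - (-8)·4³/(6·10) = -224/5 kN·m
Load 2 — uniform load w=3 kN/m over full span:
  M_2 = wx(L-x)/2 = 3·4·(10-4)/2 = 36 kN·m
Load 3 — point force P=9 kN at a=6 m (b=L-a=4):
  M_3 = Pbx/L  [x≤a] = 9·4·4/10 = 72/5 kN·m
Superposition: M = Σ M_i = 28/5 kN·m ≈ 5.600000 kN·m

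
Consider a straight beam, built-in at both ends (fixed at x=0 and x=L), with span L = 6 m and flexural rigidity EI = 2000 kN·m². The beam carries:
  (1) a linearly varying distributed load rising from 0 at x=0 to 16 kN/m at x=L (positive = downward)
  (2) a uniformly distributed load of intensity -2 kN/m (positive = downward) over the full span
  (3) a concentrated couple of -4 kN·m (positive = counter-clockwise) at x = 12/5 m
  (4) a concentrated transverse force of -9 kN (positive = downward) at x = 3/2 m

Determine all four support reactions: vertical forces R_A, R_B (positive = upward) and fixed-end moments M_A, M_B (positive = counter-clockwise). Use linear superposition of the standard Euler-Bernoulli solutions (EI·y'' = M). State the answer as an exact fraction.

R_A = -123/800 kN, M_A = 4101/800 kN·m, R_B = 21723/800 kN, M_B = -17239/800 kN·m

Load 1 — triangular load w₀=16 kN/m (0→w₀ over full span):
  R_A = 3w₀L/20 = 3·16·6/20 = 72/5 kN
  M_A = w₀L²/30 = 16·6²/30 = 96/5 kN·m
  R_B = 7w₀L/20 = 7·16·6/20 = 168/5 kN
  M_B = -w₀L²/20 = -16·6²/20 = -144/5 kN·m
Load 2 — uniform load w=-2 kN/m over full span:
  R_A = wL/2 = (-2)·6/2 = -6 kN
  M_A = wL²/12 = (-2)·6²/12 = -6 kN·m
  R_B = wL/2 = (-2)·6/2 = -6 kN
  M_B = -wL²/12 = -(-2)·6²/12 = 6 kN·m
Load 3 — applied couple M₀=-4 kN·m at a=12/5 m (b=L-a=18/5):
  R_A = 6M₀ab/L³ = 6·(-4)·(12/5)·(18/5)/6³ = -24/25 kN
  M_A = M₀b(2a-b)/L² = (-4)·(18/5)·(2·(12/5)-(18/5))/6² = -12/25 kN·m
  R_B = -6M₀ab/L³ = -6·(-4)·(12/5)·(18/5)/6³ = 24/25 kN
  M_B = M₀a(2b-a)/L² = (-4)·(12/5)·(2·(18/5)-(12/5))/6² = -32/25 kN·m
Load 4 — point force P=-9 kN at a=3/2 m (b=L-a=9/2):
  R_A = Pb²(3a+b)/L³ = (-9)·(9/2)²·(3·(3/2)+(9/2))/6³ = -243/32 kN
  M_A = Pab²/L² = (-9)·(3/2)·(9/2)²/6² = -243/32 kN·m
  R_B = Pa²(a+3b)/L³ = (-9)·(3/2)²·((3/2)+3·(9/2))/6³ = -45/32 kN
  M_B = -Pa²b/L² = -(-9)·(3/2)²·(9/2)/6² = 81/32 kN·m
Superposition: R_A = -123/800 kN, M_A = 4101/800 kN·m, R_B = 21723/800 kN, M_B = -17239/800 kN·m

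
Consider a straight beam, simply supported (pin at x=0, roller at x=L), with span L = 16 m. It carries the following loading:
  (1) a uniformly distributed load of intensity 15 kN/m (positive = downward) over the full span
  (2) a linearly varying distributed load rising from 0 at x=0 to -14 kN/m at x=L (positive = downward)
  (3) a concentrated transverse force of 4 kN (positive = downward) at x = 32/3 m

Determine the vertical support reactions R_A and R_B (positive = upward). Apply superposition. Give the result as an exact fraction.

R_A = 84 kN, R_B = 48 kN

Load 1 — uniform load w=15 kN/m over full span:
  R_A = wL/2 = 15·16/2 = 120 kN
  R_B = wL/2 = 15·16/2 = 120 kN
Load 2 — triangular load w₀=-14 kN/m (0→w₀ over full span):
  R_A = w₀L/6 = (-14)·16/6 = -112/3 kN
  R_B = w₀L/3 = (-14)·16/3 = -224/3 kN
Load 3 — point force P=4 kN at a=32/3 m (b=L-a=16/3):
  R_A = Pb/L = 4·(16/3)/16 = 4/3 kN
  R_B = Pa/L = 4·(32/3)/16 = 8/3 kN
Superposition: R_A = 84 kN, R_B = 48 kN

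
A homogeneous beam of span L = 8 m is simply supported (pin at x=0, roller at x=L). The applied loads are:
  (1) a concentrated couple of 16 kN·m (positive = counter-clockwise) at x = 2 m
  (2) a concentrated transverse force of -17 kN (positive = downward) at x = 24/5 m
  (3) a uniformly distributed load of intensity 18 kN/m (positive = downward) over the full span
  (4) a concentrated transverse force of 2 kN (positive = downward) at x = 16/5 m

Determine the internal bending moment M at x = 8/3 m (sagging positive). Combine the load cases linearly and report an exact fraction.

M(8/3) = 512/5 kN·m

Load 1 — applied couple M₀=16 kN·m at a=2 m (b=L-a=6):
  M_1 = M₀x/L - M₀  [x>a] = 16·(8/3)/8 - 16 = -32/3 kN·m
Load 2 — point force P=-17 kN at a=24/5 m (b=L-a=16/5):
  M_2 = Pbx/L  [x≤a] = (-17)·(16/5)·(8/3)/8 = -272/15 kN·m
Load 3 — uniform load w=18 kN/m over full span:
  M_3 = wx(L-x)/2 = 18·(8/3)·(8-(8/3))/2 = 128 kN·m
Load 4 — point force P=2 kN at a=16/5 m (b=L-a=24/5):
  M_4 = Pbx/L  [x≤a] = 2·(24/5)·(8/3)/8 = 16/5 kN·m
Superposition: M = Σ M_i = 512/5 kN·m ≈ 102.400000 kN·m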